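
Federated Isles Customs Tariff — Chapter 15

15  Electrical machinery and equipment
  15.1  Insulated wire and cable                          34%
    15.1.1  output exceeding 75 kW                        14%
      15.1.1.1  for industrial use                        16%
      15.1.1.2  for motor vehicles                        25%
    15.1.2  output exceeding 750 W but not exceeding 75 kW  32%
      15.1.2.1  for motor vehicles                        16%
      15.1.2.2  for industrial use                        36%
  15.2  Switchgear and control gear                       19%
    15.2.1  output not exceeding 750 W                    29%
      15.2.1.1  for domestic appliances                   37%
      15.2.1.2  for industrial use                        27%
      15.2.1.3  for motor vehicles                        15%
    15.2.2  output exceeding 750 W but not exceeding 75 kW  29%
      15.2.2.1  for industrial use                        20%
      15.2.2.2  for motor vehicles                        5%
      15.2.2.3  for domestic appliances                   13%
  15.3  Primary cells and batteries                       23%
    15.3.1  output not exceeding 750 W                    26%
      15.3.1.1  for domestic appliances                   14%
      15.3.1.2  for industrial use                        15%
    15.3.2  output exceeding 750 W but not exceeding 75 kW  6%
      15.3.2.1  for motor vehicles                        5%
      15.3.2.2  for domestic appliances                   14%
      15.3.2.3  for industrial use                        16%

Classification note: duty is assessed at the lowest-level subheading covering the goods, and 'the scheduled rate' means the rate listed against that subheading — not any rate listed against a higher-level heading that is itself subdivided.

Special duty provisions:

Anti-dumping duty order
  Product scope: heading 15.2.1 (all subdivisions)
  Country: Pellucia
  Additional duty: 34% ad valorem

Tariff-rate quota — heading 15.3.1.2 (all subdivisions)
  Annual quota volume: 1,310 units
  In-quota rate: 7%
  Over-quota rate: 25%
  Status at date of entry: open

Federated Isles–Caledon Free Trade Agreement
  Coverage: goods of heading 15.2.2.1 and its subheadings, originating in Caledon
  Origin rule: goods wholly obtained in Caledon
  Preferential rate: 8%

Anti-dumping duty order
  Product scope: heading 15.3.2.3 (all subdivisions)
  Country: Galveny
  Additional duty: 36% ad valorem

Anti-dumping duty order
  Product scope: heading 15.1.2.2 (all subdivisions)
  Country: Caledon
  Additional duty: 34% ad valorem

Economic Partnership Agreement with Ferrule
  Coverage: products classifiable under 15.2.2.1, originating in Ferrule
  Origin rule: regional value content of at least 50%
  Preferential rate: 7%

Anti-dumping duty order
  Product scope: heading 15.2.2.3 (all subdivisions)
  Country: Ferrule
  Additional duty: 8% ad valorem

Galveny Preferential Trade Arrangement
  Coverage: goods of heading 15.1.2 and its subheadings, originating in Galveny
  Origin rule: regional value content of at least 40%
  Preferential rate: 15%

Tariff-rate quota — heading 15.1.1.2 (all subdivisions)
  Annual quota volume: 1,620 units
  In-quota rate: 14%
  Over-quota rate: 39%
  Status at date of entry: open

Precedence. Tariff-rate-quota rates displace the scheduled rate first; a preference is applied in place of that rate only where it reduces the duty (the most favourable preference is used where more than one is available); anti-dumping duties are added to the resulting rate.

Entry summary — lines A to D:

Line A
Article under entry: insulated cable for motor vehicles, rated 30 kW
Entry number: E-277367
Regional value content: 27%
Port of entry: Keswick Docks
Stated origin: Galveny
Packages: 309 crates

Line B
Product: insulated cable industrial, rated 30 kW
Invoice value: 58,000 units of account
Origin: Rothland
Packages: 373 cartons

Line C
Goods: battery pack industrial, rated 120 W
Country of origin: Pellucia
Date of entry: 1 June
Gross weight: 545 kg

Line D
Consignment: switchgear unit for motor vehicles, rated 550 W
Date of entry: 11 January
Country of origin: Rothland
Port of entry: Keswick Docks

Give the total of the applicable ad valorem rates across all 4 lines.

74%

Line A: insulated cable → 15.1; rated 30 kW → 15.1.2; for motor vehicles → 15.1.2.1. Scheduled 16%. Galveny agreement on 15.1.2: RVC < 40%. → 16%.
Line B: insulated cable → 15.1; rated 30 kW → 15.1.2; industrial → 15.1.2.2. Scheduled 36%. No special measure applies. → 36%.
Line C: battery pack → 15.3; rated 120 W → 15.3.1; industrial → 15.3.1.2. Scheduled 15%. quota on 15.3.1.2 open → in-quota 7%. → 7%.
Line D: switchgear unit → 15.2; rated 550 W → 15.2.1; for motor vehicles → 15.2.1.3. Scheduled 15%. No special measure applies. → 15%.
Sum: 16% + 36% + 7% + 15% = 74%.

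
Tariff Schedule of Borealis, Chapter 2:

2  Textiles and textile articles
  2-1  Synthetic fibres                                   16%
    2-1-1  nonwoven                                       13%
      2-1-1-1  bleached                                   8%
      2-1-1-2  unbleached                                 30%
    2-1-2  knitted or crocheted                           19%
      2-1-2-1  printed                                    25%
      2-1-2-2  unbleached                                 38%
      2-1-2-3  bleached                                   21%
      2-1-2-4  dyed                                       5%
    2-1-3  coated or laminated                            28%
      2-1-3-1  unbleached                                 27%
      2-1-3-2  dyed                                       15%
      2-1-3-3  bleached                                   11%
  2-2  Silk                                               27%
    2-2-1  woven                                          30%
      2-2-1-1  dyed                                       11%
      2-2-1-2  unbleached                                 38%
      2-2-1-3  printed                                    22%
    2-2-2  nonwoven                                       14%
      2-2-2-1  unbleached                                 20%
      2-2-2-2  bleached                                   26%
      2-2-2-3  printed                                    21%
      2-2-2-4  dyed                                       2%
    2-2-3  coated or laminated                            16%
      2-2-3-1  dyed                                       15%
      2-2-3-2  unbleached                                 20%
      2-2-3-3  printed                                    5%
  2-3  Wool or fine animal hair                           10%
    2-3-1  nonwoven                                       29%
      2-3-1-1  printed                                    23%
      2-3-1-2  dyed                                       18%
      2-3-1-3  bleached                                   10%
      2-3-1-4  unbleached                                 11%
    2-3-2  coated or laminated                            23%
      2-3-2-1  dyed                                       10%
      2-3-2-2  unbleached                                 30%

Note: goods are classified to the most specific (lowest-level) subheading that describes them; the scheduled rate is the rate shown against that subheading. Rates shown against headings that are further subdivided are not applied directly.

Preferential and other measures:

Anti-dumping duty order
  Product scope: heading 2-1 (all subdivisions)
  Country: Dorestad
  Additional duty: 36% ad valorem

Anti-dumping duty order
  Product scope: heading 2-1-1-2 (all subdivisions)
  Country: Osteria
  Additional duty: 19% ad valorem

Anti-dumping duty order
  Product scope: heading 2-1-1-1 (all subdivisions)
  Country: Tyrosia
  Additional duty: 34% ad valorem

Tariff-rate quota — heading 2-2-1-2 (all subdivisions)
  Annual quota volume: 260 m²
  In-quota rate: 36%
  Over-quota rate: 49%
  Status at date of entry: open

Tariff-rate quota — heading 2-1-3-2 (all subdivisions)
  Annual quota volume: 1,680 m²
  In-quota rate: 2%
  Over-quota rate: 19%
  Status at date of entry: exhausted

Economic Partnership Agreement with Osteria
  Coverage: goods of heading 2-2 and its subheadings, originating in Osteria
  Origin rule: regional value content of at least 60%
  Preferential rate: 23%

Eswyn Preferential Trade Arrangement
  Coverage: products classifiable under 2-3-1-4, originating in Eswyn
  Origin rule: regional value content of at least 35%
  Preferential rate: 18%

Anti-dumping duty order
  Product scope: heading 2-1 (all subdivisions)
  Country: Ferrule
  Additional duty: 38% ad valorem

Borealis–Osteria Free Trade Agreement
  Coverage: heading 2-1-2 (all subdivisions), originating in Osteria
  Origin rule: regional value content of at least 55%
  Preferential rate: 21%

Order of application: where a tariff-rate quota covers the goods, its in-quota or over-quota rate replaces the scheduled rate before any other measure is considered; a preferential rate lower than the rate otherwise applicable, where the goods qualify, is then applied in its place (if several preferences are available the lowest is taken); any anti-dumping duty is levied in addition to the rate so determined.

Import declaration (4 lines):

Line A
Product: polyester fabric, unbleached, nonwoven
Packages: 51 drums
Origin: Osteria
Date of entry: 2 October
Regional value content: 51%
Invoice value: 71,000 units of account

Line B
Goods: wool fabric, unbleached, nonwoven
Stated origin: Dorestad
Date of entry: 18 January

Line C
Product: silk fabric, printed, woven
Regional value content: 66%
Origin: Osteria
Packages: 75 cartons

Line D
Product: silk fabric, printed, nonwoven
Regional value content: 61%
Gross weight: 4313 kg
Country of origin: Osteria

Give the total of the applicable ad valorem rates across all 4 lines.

103%

Line A: polyester → 2-1; nonwoven → 2-1-1; unbleached → 2-1-1-2. Scheduled 30%. Osteria agreement on 2-2: 2-1-1-2 not covered; Osteria agreement on 2-1-2: 2-1-1-2 not covered; anti-dumping (Osteria, 2-1-1-2): +19%; total 30% + 19% = 49%. → 49%.
Line B: wool → 2-3; nonwoven → 2-3-1; unbleached → 2-3-1-4. Scheduled 11%. No special measure applies. → 11%.
Line C: silk → 2-2; woven → 2-2-1; printed → 2-2-1-3. Scheduled 22%. Osteria agreement on 2-2: RVC ≥ 60% → 23% available; Osteria agreement on 2-1-2: 2-2-1-3 not covered; preference 23% not lower than 22% → no reduction. → 22%.
Line D: silk → 2-2; nonwoven → 2-2-2; printed → 2-2-2-3. Scheduled 21%. Osteria agreement on 2-2: RVC ≥ 60% → 23% available; Osteria agreement on 2-1-2: 2-2-2-3 not covered; preference 23% not lower than 21% → no reduction. → 21%.
Sum: 49% + 11% + 22% + 21% = 103%.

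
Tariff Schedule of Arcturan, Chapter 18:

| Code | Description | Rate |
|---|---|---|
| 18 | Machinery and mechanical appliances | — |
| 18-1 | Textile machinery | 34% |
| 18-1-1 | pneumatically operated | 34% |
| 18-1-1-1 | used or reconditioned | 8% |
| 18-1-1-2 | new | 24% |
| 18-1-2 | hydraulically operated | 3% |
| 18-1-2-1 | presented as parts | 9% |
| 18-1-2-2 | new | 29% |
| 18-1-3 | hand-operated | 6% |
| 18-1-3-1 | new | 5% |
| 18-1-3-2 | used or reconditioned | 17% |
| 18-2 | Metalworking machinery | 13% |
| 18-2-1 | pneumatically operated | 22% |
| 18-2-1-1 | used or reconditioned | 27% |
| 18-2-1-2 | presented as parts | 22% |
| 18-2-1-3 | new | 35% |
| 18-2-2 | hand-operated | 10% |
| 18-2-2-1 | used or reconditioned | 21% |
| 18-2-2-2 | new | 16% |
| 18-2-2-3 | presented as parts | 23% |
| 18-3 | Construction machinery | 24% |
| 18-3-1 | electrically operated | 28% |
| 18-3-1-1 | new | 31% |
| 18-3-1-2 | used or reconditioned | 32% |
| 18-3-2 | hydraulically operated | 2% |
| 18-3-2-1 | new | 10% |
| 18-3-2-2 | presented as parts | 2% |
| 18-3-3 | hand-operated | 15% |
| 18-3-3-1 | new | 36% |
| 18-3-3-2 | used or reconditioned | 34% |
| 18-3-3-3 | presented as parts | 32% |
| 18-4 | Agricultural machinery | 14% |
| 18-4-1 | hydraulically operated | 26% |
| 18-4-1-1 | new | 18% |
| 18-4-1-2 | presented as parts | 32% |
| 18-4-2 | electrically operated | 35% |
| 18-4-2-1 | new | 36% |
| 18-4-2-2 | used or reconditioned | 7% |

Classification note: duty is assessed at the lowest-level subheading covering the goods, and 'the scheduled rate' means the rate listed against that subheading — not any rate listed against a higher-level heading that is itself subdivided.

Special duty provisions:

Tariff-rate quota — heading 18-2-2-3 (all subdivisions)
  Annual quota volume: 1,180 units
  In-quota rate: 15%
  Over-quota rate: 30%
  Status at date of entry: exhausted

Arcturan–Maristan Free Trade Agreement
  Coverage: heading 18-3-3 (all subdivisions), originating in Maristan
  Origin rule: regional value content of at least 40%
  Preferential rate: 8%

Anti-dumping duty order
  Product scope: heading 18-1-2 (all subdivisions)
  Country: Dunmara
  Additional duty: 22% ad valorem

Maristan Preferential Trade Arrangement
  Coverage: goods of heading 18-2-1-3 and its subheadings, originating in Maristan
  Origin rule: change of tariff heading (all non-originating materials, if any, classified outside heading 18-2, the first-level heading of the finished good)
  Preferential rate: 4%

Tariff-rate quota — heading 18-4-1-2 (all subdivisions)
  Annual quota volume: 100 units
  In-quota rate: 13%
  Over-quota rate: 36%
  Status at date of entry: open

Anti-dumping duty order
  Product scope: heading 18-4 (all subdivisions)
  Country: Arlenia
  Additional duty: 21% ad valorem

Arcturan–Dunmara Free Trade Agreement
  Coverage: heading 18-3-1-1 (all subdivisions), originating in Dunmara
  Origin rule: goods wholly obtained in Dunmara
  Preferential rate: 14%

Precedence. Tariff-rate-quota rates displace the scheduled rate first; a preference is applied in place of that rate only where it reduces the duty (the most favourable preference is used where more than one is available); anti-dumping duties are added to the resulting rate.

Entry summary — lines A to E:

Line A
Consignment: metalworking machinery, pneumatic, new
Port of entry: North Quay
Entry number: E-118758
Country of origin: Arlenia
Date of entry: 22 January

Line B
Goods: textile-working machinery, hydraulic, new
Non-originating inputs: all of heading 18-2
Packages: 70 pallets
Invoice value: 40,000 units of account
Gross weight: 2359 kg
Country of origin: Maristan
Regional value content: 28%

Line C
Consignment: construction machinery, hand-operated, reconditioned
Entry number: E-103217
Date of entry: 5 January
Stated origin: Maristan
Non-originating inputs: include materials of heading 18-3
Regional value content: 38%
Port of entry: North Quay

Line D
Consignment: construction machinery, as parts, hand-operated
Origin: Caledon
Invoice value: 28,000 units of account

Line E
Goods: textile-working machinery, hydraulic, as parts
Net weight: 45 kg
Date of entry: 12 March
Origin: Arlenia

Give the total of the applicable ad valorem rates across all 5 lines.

Line A: metalworking → 18-2; pneumatic → 18-2-1; new → 18-2-1-3. Scheduled 35%. No special measure applies. → 35%.
Line B: textile-working → 18-1; hydraulic → 18-1-2; new → 18-1-2-2. Scheduled 29%. Maristan agreement on 18-3-3: 18-1-2-2 not covered; Maristan agreement on 18-2-1-3: 18-1-2-2 not covered. → 29%.
Line C: construction → 18-3; hand-operated → 18-3-3; reconditioned → 18-3-3-2. Scheduled 34%. Maristan agreement on 18-3-3: RVC < 40%; Maristan agreement on 18-2-1-3: 18-3-3-2 not covered. → 34%.
Line D: construction → 18-3; hand-operated → 18-3-3; as parts → 18-3-3-3. Scheduled 32%. No special measure applies. → 32%.
Line E: textile-working → 18-1; hydraulic → 18-1-2; as parts → 18-1-2-1. Scheduled 9%. No special measure applies. → 9%.
Sum: 35% + 29% + 34% + 32% + 9% = 139%.

139%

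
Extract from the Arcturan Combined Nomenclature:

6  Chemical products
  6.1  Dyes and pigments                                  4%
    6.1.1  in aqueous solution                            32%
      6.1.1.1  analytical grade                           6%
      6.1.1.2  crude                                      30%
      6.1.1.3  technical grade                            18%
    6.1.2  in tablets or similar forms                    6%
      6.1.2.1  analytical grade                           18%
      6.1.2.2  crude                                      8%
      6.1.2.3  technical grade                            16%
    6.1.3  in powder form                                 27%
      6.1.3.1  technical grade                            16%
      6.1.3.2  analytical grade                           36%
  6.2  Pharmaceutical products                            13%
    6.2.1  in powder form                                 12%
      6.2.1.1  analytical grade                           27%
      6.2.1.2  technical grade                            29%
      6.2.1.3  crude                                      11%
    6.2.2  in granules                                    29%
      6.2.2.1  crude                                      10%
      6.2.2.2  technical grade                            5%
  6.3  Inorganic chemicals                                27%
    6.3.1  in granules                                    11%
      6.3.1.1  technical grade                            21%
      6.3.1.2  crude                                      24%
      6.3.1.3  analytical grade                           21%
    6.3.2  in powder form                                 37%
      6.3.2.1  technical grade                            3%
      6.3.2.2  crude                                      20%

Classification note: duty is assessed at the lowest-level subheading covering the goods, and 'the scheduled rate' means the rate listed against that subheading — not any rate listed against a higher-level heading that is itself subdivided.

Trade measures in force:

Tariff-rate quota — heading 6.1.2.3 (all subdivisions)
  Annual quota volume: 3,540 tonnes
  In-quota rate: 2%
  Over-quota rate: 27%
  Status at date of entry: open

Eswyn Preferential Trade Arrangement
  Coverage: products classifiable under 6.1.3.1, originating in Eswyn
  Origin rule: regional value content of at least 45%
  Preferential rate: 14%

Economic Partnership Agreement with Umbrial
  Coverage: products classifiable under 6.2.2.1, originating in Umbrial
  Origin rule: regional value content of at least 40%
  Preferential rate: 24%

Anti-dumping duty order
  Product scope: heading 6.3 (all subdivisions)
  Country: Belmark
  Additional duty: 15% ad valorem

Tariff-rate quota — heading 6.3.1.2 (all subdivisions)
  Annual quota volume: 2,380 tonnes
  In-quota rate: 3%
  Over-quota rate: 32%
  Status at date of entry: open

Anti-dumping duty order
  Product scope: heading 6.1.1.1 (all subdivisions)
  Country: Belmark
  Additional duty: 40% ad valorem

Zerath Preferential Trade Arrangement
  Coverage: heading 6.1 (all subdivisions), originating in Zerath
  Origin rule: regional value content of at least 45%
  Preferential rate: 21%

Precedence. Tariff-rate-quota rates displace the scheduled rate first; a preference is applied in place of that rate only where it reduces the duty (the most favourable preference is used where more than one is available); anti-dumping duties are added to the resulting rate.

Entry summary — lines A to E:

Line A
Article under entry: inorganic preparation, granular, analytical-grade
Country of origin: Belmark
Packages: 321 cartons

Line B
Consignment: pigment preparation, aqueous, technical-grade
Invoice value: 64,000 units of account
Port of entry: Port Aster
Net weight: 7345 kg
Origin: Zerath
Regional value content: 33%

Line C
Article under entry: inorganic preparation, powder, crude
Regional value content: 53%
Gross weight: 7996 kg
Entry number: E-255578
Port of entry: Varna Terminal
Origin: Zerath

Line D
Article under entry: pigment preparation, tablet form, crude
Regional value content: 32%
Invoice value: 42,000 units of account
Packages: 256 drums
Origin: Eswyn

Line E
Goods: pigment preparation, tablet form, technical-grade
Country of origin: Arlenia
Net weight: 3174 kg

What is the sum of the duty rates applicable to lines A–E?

Line A: inorganic → 6.3; granular → 6.3.1; analytical-grade → 6.3.1.3. Scheduled 21%. anti-dumping (Belmark, 6.3): +15%; total 21% + 15% = 36%. → 36%.
Line B: pigment → 6.1; aqueous → 6.1.1; technical-grade → 6.1.1.3. Scheduled 18%. Zerath agreement on 6.1: RVC < 45%. → 18%.
Line C: inorganic → 6.3; powder → 6.3.2; crude → 6.3.2.2. Scheduled 20%. Zerath agreement on 6.1: 6.3.2.2 not covered. → 20%.
Line D: pigment → 6.1; tablet form → 6.1.2; crude → 6.1.2.2. Scheduled 8%. Eswyn agreement on 6.1.3.1: 6.1.2.2 not covered. → 8%.
Line E: pigment → 6.1; tablet form → 6.1.2; technical-grade → 6.1.2.3. Scheduled 16%. quota on 6.1.2.3 open → in-quota 2%. → 2%.
Sum: 36% + 18% + 20% + 8% + 2% = 84%.

84%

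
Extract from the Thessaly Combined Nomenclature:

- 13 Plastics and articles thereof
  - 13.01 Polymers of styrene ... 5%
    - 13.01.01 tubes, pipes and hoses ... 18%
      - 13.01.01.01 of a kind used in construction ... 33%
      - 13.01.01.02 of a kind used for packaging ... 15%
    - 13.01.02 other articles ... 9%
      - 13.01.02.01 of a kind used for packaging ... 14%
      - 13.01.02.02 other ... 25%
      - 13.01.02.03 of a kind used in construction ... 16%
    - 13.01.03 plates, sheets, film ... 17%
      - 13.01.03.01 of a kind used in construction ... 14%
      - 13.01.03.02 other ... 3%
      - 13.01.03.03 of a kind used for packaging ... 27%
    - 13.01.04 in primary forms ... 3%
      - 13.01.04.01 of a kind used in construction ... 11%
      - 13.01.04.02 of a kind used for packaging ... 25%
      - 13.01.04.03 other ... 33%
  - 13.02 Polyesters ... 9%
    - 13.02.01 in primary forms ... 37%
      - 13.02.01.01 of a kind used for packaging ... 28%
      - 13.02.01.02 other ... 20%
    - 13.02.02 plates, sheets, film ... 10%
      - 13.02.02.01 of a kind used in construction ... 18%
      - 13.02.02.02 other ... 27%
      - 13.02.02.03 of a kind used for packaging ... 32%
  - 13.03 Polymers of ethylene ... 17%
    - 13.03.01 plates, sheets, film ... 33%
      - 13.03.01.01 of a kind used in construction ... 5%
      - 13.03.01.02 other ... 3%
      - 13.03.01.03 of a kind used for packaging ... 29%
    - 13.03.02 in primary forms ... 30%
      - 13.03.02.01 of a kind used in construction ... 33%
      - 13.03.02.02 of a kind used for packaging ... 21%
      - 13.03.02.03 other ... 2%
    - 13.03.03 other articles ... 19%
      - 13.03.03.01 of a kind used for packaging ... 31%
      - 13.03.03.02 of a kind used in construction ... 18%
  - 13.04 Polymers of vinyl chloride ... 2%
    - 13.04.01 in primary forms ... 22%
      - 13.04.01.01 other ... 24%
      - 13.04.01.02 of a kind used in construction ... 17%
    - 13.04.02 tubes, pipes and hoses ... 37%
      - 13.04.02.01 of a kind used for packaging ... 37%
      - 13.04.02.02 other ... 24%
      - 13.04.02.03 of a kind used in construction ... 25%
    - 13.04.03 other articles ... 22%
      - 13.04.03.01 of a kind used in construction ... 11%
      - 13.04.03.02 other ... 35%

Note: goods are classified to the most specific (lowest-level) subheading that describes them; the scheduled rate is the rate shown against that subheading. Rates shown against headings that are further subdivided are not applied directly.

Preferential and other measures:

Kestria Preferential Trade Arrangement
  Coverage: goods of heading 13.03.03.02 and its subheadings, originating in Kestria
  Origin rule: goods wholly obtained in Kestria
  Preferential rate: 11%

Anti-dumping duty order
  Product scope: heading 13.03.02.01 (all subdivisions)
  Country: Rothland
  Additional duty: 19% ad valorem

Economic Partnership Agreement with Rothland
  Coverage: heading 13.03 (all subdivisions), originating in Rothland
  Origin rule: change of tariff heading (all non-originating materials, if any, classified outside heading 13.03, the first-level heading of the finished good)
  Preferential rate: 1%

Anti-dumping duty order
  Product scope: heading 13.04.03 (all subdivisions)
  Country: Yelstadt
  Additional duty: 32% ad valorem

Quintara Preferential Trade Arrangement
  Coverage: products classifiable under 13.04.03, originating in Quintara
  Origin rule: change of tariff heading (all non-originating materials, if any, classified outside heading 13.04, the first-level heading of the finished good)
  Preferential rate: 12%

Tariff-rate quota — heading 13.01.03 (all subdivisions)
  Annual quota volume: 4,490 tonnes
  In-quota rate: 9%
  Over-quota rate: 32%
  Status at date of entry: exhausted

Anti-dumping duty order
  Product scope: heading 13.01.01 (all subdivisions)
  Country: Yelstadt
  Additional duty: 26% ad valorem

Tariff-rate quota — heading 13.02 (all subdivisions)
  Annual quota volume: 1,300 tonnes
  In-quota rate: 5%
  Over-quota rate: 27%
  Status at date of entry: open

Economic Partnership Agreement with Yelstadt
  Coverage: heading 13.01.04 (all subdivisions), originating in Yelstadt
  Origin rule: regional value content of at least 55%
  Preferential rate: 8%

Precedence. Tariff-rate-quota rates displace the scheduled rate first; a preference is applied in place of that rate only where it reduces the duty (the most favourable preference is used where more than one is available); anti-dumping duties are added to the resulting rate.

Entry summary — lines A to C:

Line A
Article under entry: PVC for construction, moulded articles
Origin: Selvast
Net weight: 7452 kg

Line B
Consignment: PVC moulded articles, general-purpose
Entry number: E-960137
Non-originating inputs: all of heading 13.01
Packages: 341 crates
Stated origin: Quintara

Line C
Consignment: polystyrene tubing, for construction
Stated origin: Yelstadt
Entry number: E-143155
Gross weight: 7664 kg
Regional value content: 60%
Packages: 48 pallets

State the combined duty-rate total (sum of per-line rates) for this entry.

Line A: PVC → 13.04; moulded articles → 13.04.03; for construction → 13.04.03.01. Scheduled 11%. No special measure applies. → 11%.
Line B: PVC → 13.04; moulded articles → 13.04.03; general-purpose → 13.04.03.02. Scheduled 35%. Quintara agreement on 13.04.03: CTH met → 12% available; preferential 12%. → 12%.
Line C: polystyrene → 13.01; tubing → 13.01.01; for construction → 13.01.01.01. Scheduled 33%. Yelstadt agreement on 13.01.04: 13.01.01.01 not covered; anti-dumping (Yelstadt, 13.01.01): +26%; total 33% + 26% = 59%. → 59%.
Sum: 11% + 12% + 59% = 82%.

82%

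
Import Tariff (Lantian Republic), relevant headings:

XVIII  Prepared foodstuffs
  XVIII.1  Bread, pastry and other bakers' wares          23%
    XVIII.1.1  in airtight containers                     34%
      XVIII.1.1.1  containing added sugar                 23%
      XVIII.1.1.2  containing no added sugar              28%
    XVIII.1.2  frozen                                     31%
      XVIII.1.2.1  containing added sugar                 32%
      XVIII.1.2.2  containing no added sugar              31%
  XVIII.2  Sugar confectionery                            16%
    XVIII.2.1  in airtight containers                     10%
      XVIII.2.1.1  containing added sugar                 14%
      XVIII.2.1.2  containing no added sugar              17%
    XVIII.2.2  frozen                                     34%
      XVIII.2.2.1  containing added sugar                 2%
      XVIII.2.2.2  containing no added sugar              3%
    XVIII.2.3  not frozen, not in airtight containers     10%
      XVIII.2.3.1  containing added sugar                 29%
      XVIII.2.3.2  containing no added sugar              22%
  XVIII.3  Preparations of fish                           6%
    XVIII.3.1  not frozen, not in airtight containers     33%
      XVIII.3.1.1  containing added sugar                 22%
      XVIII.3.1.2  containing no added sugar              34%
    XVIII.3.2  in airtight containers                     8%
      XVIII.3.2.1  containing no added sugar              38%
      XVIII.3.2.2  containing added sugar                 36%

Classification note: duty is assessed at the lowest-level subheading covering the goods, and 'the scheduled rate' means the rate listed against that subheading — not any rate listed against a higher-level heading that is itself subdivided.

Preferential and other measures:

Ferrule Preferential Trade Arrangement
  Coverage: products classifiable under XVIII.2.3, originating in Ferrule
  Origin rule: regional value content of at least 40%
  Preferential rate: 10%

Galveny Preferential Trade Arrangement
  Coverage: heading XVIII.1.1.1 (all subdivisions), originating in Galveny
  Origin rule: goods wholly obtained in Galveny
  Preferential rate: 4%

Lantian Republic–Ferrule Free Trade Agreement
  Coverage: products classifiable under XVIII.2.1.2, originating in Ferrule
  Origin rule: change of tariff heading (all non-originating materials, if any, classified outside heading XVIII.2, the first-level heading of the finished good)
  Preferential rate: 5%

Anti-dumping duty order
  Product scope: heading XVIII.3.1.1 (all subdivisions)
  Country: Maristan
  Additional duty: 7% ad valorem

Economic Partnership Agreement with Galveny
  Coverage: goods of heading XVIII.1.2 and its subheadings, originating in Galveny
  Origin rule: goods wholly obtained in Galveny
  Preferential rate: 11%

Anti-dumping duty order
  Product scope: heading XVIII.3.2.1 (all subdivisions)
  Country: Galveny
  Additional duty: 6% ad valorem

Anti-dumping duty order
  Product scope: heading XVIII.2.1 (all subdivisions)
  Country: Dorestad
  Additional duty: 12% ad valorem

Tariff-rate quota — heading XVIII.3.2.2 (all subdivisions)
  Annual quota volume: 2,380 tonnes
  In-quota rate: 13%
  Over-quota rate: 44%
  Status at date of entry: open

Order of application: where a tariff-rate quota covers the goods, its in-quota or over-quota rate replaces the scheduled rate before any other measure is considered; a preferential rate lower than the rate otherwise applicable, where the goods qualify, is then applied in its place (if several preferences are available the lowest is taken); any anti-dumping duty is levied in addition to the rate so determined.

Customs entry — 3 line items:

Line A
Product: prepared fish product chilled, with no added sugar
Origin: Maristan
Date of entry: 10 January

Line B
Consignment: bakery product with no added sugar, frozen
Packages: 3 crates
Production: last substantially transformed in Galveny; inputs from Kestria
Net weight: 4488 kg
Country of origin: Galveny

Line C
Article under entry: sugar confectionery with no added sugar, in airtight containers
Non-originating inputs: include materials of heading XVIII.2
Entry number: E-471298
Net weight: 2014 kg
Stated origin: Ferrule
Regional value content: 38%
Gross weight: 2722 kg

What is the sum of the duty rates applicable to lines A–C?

82%

Line A: prepared fish product → XVIII.3; chilled → XVIII.3.1; with no added sugar → XVIII.3.1.2. Scheduled 34%. No special measure applies. → 34%.
Line B: bakery product → XVIII.1; frozen → XVIII.1.2; with no added sugar → XVIII.1.2.2. Scheduled 31%. Galveny agreement on XVIII.1.1.1: XVIII.1.2.2 not covered; Galveny agreement on XVIII.1.2: not wholly obtained. → 31%.
Line C: sugar confectionery → XVIII.2; in airtight containers → XVIII.2.1; with no added sugar → XVIII.2.1.2. Scheduled 17%. Ferrule agreement on XVIII.2.3: XVIII.2.1.2 not covered; Ferrule agreement on XVIII.2.1.2: CTH not met. → 17%.
Sum: 34% + 31% + 17% = 82%.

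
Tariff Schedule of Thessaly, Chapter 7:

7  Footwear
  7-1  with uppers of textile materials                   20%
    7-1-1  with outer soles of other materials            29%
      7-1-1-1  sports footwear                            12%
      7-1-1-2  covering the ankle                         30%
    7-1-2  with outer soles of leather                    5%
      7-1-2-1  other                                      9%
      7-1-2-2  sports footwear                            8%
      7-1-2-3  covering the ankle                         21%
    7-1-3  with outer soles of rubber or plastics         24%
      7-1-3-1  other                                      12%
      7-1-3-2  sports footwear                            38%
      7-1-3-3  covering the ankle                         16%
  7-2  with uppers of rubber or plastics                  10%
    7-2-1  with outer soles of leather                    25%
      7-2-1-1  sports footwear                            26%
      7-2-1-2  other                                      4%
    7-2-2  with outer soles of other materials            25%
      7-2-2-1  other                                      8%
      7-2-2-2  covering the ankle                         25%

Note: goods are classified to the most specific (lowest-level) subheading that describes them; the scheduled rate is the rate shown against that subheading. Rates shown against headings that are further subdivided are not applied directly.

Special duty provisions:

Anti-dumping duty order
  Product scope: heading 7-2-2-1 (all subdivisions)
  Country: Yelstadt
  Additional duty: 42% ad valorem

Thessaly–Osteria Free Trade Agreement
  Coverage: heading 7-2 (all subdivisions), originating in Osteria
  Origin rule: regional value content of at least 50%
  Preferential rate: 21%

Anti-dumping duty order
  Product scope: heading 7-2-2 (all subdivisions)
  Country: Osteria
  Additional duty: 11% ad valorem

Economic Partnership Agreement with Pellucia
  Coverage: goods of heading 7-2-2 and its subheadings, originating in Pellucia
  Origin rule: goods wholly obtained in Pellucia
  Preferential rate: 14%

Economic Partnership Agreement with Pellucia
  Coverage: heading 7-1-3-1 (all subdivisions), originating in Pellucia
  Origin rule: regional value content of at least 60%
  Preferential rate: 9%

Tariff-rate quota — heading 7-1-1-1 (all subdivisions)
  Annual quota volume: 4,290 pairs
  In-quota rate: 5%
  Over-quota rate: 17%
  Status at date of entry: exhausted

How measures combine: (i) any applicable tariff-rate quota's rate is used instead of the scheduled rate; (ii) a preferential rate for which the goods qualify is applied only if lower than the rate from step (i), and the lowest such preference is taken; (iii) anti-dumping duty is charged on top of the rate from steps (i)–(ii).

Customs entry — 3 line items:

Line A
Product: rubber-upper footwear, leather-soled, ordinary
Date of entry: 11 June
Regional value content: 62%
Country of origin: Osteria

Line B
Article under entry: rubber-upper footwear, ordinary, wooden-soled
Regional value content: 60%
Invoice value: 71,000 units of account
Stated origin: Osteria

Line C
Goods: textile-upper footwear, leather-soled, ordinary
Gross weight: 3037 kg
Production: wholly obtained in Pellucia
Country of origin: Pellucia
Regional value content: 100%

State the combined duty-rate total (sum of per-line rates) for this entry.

32%

Line A: rubber-upper → 7-2; leather-soled → 7-2-1; ordinary → 7-2-1-2. Scheduled 4%. Osteria agreement on 7-2: RVC ≥ 50% → 21% available; preference 21% not lower than 4% → no reduction. → 4%.
Line B: rubber-upper → 7-2; wooden-soled → 7-2-2; ordinary → 7-2-2-1. Scheduled 8%. Osteria agreement on 7-2: RVC ≥ 50% → 21% available; preference 21% not lower than 8% → no reduction; anti-dumping (Osteria, 7-2-2): +11%; total 8% + 11% = 19%. → 19%.
Line C: textile-upper → 7-1; leather-soled → 7-1-2; ordinary → 7-1-2-1. Scheduled 9%. Pellucia agreement on 7-2-2: 7-1-2-1 not covered; Pellucia agreement on 7-1-3-1: 7-1-2-1 not covered. → 9%.
Sum: 4% + 19% + 9% = 32%.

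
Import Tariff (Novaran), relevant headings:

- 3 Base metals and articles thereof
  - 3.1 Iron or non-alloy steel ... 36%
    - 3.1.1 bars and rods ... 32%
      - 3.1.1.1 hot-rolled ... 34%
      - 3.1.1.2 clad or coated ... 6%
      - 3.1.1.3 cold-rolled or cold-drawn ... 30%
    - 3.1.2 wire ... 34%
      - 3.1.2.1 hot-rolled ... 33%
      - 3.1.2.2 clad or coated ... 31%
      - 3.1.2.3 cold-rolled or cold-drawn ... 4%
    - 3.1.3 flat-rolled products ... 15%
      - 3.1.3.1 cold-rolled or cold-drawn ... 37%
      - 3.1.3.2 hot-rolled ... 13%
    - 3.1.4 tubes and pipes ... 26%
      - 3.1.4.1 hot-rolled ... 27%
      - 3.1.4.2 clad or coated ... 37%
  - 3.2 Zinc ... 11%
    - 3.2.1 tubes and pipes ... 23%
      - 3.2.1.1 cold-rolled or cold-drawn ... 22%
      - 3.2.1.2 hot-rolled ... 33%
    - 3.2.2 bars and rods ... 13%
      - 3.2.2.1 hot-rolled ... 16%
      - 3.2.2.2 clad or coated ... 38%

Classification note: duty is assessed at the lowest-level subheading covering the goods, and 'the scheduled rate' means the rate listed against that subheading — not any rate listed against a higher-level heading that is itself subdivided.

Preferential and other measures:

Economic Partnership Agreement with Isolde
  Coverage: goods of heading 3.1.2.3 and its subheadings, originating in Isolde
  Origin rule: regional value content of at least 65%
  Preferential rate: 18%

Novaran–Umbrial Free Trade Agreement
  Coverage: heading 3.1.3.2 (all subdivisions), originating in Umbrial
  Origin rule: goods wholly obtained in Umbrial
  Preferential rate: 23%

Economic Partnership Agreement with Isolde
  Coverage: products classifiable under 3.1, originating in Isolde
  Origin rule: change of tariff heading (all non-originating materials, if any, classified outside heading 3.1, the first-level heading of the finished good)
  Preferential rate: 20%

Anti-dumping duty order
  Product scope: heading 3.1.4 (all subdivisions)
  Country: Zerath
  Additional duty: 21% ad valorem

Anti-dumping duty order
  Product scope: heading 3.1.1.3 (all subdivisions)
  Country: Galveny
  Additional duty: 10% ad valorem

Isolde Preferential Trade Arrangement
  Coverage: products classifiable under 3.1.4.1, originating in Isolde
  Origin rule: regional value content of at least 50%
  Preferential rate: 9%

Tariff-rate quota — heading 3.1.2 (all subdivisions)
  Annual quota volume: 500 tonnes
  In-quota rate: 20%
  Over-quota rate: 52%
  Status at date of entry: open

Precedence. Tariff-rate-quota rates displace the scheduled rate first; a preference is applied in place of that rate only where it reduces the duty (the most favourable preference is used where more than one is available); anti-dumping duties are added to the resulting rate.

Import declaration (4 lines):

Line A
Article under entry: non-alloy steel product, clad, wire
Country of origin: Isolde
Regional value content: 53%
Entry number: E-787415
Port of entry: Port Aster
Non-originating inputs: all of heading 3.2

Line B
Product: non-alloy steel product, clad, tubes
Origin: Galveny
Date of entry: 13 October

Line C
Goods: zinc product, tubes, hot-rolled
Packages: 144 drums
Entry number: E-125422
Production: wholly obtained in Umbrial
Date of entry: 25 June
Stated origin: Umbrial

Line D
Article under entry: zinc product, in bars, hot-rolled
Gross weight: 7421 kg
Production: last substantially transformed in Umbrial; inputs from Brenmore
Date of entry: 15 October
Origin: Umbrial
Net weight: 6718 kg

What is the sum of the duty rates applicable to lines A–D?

Line A: non-alloy steel → 3.1; wire → 3.1.2; clad → 3.1.2.2. Scheduled 31%. quota on 3.1.2 open → in-quota 20%; Isolde agreement on 3.1.2.3: 3.1.2.2 not covered; Isolde agreement on 3.1: CTH met → 20% available; Isolde agreement on 3.1.4.1: 3.1.2.2 not covered; preference 20% not lower than 20% → no reduction. → 20%.
Line B: non-alloy steel → 3.1; tubes → 3.1.4; clad → 3.1.4.2. Scheduled 37%. No special measure applies. → 37%.
Line C: zinc → 3.2; tubes → 3.2.1; hot-rolled → 3.2.1.2. Scheduled 33%. Umbrial agreement on 3.1.3.2: 3.2.1.2 not covered. → 33%.
Line D: zinc → 3.2; in bars → 3.2.2; hot-rolled → 3.2.2.1. Scheduled 16%. Umbrial agreement on 3.1.3.2: 3.2.2.1 not covered. → 16%.
Sum: 20% + 37% + 33% + 16% = 106%.

106%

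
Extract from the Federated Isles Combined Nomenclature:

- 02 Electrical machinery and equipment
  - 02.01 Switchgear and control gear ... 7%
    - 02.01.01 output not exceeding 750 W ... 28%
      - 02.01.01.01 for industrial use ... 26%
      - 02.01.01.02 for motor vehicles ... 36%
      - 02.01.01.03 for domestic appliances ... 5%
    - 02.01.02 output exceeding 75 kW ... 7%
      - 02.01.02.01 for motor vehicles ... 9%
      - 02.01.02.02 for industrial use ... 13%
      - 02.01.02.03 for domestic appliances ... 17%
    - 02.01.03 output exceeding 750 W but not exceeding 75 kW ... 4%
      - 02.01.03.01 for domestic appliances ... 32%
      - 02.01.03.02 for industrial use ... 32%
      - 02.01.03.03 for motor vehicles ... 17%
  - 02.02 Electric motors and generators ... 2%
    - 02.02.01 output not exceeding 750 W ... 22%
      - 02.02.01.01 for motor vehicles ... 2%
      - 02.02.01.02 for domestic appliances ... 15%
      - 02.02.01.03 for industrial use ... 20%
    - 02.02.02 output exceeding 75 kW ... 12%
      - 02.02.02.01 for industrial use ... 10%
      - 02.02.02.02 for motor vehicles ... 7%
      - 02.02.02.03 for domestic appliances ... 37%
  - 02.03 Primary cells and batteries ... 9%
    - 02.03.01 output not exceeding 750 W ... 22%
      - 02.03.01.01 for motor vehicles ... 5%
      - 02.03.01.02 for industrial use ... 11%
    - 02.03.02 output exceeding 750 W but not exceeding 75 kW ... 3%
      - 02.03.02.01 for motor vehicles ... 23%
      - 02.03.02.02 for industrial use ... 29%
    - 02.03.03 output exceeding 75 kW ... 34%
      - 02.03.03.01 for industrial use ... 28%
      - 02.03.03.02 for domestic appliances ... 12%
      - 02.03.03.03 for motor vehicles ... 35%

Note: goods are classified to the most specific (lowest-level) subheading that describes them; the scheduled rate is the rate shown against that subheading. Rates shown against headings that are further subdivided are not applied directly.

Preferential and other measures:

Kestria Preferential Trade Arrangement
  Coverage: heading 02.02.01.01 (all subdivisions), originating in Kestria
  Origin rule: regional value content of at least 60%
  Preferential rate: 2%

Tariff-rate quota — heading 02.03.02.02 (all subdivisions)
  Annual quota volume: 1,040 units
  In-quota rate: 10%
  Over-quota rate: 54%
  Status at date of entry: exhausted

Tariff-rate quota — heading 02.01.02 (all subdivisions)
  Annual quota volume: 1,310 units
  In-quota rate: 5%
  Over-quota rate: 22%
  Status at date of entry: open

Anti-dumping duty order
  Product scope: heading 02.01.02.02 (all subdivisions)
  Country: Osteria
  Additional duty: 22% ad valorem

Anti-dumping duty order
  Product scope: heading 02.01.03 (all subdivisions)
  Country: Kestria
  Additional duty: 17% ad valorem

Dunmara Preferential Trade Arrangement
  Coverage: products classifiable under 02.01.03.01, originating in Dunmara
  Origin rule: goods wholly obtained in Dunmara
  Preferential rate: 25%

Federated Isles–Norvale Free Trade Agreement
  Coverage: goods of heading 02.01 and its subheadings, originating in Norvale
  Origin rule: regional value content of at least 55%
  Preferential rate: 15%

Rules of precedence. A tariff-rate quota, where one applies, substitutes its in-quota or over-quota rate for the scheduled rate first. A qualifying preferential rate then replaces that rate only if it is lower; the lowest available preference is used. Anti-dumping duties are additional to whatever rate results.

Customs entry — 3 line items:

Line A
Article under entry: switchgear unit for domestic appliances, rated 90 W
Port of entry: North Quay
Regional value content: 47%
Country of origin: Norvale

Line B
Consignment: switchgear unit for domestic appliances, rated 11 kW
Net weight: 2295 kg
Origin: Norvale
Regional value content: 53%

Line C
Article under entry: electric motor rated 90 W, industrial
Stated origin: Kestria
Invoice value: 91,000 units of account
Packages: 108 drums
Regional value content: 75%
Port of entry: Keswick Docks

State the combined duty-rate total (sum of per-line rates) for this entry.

Line A: switchgear unit → 02.01; rated 90 W → 02.01.01; for domestic appliances → 02.01.01.03. Scheduled 5%. Norvale agreement on 02.01: RVC < 55%. → 5%.
Line B: switchgear unit → 02.01; rated 11 kW → 02.01.03; for domestic appliances → 02.01.03.01. Scheduled 32%. Norvale agreement on 02.01: RVC < 55%. → 32%.
Line C: electric motor → 02.02; rated 90 W → 02.02.01; industrial → 02.02.01.03. Scheduled 20%. Kestria agreement on 02.02.01.01: 02.02.01.03 not covered. → 20%.
Sum: 5% + 32% + 20% = 57%.

57%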